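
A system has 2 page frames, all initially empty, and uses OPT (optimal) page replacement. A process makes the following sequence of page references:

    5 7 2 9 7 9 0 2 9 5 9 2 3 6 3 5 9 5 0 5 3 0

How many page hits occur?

8

5 → miss, frames (5)
7 → miss, frames (5 7)
2 → miss, evict 5, frames (7 2)
9 → miss, evict 2, frames (7 9)
7 → hit
9 → hit
0 → miss, evict 7, frames (9 0)
2 → miss, evict 0, frames (9 2)
9 → hit
5 → miss, evict 2, frames (9 5)
9 → hit
2 → miss, evict 9, frames (5 2)
3 → miss, evict 2, frames (5 3)
6 → miss, evict 5, frames (3 6)
3 → hit
5 → miss, evict 6, frames (3 5)
9 → miss, evict 3, frames (5 9)
5 → hit
0 → miss, evict 9, frames (5 0)
5 → hit
3 → miss, evict 5, frames (0 3)
0 → hit
Hits: 8.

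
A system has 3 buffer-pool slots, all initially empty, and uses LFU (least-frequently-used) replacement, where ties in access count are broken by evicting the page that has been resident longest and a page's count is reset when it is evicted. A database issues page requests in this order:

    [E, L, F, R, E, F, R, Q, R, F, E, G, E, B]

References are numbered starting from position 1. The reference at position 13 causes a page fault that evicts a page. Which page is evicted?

pos 1: E: fault, frames [E]
pos 2: L: fault, frames [E, L]
pos 3: F: fault, frames [E, L, F]
pos 4: R: fault, evict E, frames [L, F, R]
pos 5: E: fault, evict L, frames [F, R, E]
pos 6: F: hit
pos 7: R: hit
pos 8: Q: fault, evict E, frames [F, R, Q]
pos 9: R: hit
pos 10: F: hit
pos 11: E: fault, evict Q, frames [F, R, E]
pos 12: G: fault, evict E, frames [F, R, G]
pos 13: E: fault, evict G, frames [F, R, E]
At position 13, page G is evicted.

G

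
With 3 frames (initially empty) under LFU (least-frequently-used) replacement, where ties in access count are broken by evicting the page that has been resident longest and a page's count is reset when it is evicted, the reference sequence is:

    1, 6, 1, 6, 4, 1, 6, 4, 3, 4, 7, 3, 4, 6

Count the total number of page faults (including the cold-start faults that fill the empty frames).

8

1 -> fault, frames [1]
6 -> fault, frames [1, 6]
1 -> hit
6 -> hit
4 -> fault, frames [1, 6, 4]
1 -> hit
6 -> hit
4 -> hit
3 -> fault, evict 4, frames [1, 6, 3]
4 -> fault, evict 3, frames [1, 6, 4]
7 -> fault, evict 4, frames [1, 6, 7]
3 -> fault, evict 7, frames [1, 6, 3]
4 -> fault, evict 3, frames [1, 6, 4]
6 -> hit
Page faults: 8.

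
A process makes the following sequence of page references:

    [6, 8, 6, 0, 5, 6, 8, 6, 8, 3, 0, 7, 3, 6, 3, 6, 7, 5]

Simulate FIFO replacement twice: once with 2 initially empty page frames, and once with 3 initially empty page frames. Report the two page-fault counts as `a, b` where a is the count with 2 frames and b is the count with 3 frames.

2 frames: F F . F F F F . . F F F F F . . F F → 13 faults.
3 frames: F F . F F F F . . F F F . F F . . F → 12 faults.
12 < 13: adding a frame reduced faults, as is typical.

13, 12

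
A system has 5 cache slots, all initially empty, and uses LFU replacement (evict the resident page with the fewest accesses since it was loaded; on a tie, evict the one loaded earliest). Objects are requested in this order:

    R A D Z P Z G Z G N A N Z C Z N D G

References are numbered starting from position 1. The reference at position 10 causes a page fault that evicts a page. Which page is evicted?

pos 1: R: fault, frames {R}
pos 2: A: fault, frames {R,A}
pos 3: D: fault, frames {R,A,D}
pos 4: Z: fault, frames {R,A,D,Z}
pos 5: P: fault, frames {R,A,D,Z,P}
pos 6: Z: hit
pos 7: G: fault, evict R, frames {A,D,Z,P,G}
pos 8: Z: hit
pos 9: G: hit
pos 10: N: fault, evict A, frames {D,Z,P,G,N}
At position 10, page A is evicted.

A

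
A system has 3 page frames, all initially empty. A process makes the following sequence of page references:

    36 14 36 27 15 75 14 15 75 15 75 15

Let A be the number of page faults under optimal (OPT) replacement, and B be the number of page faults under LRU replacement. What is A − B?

Under OPT: F F . F F F . . . . . . → 5 faults.
Under LRU: F F . F F F F . . . . . → 6 faults.
A − B = 5 − 6 = -1.

-1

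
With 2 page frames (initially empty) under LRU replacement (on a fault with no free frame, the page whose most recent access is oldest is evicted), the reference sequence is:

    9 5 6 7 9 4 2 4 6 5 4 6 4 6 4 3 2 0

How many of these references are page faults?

9 -> fault, frames {9}
5 -> fault, frames {9,5}
6 -> fault, evict 9, frames {5,6}
7 -> fault, evict 5, frames {6,7}
9 -> fault, evict 6, frames {7,9}
4 -> fault, evict 7, frames {9,4}
2 -> fault, evict 9, frames {4,2}
4 -> hit
6 -> fault, evict 2, frames {4,6}
5 -> fault, evict 4, frames {6,5}
4 -> fault, evict 6, frames {5,4}
6 -> fault, evict 5, frames {4,6}
4 -> hit
6 -> hit
4 -> hit
3 -> fault, evict 6, frames {4,3}
2 -> fault, evict 4, frames {3,2}
0 -> fault, evict 3, frames {2,0}
Page faults: 14.

14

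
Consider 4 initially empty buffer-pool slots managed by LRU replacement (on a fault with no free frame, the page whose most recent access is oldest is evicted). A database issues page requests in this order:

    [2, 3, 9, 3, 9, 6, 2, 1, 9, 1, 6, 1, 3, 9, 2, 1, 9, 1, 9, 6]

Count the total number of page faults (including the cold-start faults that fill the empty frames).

2 -> miss, frames [2]
3 -> miss, frames [2, 3]
9 -> miss, frames [2, 3, 9]
3 -> hit
9 -> hit
6 -> miss, frames [2, 3, 9, 6]
2 -> hit
1 -> miss, evict 3, frames [9, 6, 2, 1]
9 -> hit
1 -> hit
6 -> hit
1 -> hit
3 -> miss, evict 2, frames [9, 6, 1, 3]
9 -> hit
2 -> miss, evict 6, frames [1, 3, 9, 2]
1 -> hit
9 -> hit
1 -> hit
9 -> hit
6 -> miss, evict 3, frames [2, 1, 9, 6]
Page faults: 8.

8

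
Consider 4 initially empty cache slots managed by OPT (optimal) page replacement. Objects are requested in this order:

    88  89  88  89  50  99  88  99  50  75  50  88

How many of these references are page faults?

5

88 -> fault, frames [88]
89 -> fault, frames [88, 89]
88 -> hit
89 -> hit
50 -> fault, frames [88, 89, 50]
99 -> fault, frames [88, 89, 50, 99]
88 -> hit
99 -> hit
50 -> hit
75 -> fault, evict 99, frames [88, 89, 50, 75]
50 -> hit
88 -> hit
Page faults: 5.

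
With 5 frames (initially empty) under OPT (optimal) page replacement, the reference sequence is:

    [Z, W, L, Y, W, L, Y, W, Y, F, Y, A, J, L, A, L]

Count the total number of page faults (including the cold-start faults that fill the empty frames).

Z -> miss, frames [Z]
W -> miss, frames [Z, W]
L -> miss, frames [Z, W, L]
Y -> miss, frames [Z, W, L, Y]
W -> hit
L -> hit
Y -> hit
W -> hit
Y -> hit
F -> miss, frames [Z, W, L, Y, F]
Y -> hit
A -> miss, evict F, frames [Z, W, L, Y, A]
J -> miss, evict Y, frames [Z, W, L, A, J]
L -> hit
A -> hit
L -> hit
Page faults: 7.

7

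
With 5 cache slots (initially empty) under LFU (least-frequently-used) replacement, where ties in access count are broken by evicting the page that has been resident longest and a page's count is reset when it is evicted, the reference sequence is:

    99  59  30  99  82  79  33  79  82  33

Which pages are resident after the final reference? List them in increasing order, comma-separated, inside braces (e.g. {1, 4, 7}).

99: miss, frames [99]
59: miss, frames [99, 59]
30: miss, frames [99, 59, 30]
99: hit
82: miss, frames [99, 59, 30, 82]
79: miss, frames [99, 59, 30, 82, 79]
33: miss, evict 59, frames [99, 30, 82, 79, 33]
79: hit
82: hit
33: hit

{30, 33, 79, 82, 99}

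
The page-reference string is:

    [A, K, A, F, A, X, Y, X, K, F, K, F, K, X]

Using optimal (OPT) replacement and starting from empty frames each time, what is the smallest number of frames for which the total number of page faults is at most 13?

2

f=1: 14 faults
f=2: 8 faults
f=3: 6 faults
f=4: 5 faults
f=5: 5 faults
Smallest f with faults ≤ 13 is 2.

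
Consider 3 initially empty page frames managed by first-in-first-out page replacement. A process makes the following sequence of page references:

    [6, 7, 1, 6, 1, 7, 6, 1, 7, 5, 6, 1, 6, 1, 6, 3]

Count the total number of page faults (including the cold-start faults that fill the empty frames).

6: miss, frames {6}
7: miss, frames {6,7}
1: miss, frames {6,7,1}
6: hit
1: hit
7: hit
6: hit
1: hit
7: hit
5: miss, evict 6, frames {7,1,5}
6: miss, evict 7, frames {1,5,6}
1: hit
6: hit
1: hit
6: hit
3: miss, evict 1, frames {5,6,3}
Page faults: 6.

6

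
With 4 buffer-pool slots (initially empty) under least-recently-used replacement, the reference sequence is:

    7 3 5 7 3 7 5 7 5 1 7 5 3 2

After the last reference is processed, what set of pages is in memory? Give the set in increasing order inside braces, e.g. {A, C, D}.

7 → miss, frames {7}
3 → miss, frames {7,3}
5 → miss, frames {7,3,5}
7 → hit
3 → hit
7 → hit
5 → hit
7 → hit
5 → hit
1 → miss, frames {3,7,5,1}
7 → hit
5 → hit
3 → hit
2 → miss, evict 1, frames {7,5,3,2}

{2, 3, 5, 7}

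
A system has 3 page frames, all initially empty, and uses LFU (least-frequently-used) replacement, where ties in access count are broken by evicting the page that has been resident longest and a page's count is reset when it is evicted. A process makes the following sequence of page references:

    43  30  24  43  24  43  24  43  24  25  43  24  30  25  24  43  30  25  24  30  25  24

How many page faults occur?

10

43 → miss, frames (43)
30 → miss, frames (43 30)
24 → miss, frames (43 30 24)
43 → hit
24 → hit
43 → hit
24 → hit
43 → hit
24 → hit
25 → miss, evict 30, frames (43 24 25)
43 → hit
24 → hit
30 → miss, evict 25, frames (43 24 30)
25 → miss, evict 30, frames (43 24 25)
24 → hit
43 → hit
30 → miss, evict 25, frames (43 24 30)
25 → miss, evict 30, frames (43 24 25)
24 → hit
30 → miss, evict 25, frames (43 24 30)
25 → miss, evict 30, frames (43 24 25)
24 → hit
Page faults: 10.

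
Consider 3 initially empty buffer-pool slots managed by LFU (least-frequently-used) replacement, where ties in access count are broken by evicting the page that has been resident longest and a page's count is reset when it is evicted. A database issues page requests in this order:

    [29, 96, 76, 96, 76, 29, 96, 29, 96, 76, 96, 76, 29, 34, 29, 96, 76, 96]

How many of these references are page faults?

5

29: fault, frames [29]
96: fault, frames [29, 96]
76: fault, frames [29, 96, 76]
96: hit
76: hit
29: hit
96: hit
29: hit
96: hit
76: hit
96: hit
76: hit
29: hit
34: fault, evict 29, frames [96, 76, 34]
29: fault, evict 34, frames [96, 76, 29]
96: hit
76: hit
96: hit
Page faults: 5.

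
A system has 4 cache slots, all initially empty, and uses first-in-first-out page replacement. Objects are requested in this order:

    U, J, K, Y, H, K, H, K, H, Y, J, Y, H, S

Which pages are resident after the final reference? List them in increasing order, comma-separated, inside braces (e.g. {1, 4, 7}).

{H, K, S, Y}

U → miss, frames (U)
J → miss, frames (U J)
K → miss, frames (U J K)
Y → miss, frames (U J K Y)
H → miss, evict U, frames (J K Y H)
K → hit
H → hit
K → hit
H → hit
Y → hit
J → hit
Y → hit
H → hit
S → miss, evict J, frames (K Y H S)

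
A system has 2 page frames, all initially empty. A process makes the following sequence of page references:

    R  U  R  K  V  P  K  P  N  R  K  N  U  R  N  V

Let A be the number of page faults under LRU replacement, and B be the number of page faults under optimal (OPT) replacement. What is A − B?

3

Under LRU: F F . F F F F . F F F F F F F F → 14 faults.
Under OPT: F F . F F F . . F F . F F . F F → 11 faults.
A − B = 14 − 11 = 3.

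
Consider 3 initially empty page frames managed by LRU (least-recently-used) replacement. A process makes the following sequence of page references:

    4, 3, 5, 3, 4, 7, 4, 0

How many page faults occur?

5

4 → fault, frames (4)
3 → fault, frames (4 3)
5 → fault, frames (4 3 5)
3 → hit
4 → hit
7 → fault, evict 5, frames (3 4 7)
4 → hit
0 → fault, evict 3, frames (7 4 0)
Page faults: 5.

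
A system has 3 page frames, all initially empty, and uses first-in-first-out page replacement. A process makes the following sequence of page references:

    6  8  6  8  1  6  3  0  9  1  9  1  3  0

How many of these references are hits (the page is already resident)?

6 → miss, frames {6}
8 → miss, frames {6,8}
6 → hit
8 → hit
1 → miss, frames {6,8,1}
6 → hit
3 → miss, evict 6, frames {8,1,3}
0 → miss, evict 8, frames {1,3,0}
9 → miss, evict 1, frames {3,0,9}
1 → miss, evict 3, frames {0,9,1}
9 → hit
1 → hit
3 → miss, evict 0, frames {9,1,3}
0 → miss, evict 9, frames {1,3,0}
Hits: 5.

5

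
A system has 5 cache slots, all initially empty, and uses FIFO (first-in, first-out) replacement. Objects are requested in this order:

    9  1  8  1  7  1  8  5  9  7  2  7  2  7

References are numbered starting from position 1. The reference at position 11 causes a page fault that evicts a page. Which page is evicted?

pos 1: 9: fault, frames {9}
pos 2: 1: fault, frames {9,1}
pos 3: 8: fault, frames {9,1,8}
pos 4: 1: hit
pos 5: 7: fault, frames {9,1,8,7}
pos 6: 1: hit
pos 7: 8: hit
pos 8: 5: fault, frames {9,1,8,7,5}
pos 9: 9: hit
pos 10: 7: hit
pos 11: 2: fault, evict 9, frames {1,8,7,5,2}
At position 11, page 9 is evicted.

9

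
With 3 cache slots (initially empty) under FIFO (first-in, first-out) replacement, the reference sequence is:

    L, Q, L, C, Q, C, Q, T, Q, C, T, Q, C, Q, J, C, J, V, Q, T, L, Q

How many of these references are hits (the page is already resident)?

L: miss, frames (L)
Q: miss, frames (L Q)
L: hit
C: miss, frames (L Q C)
Q: hit
C: hit
Q: hit
T: miss, evict L, frames (Q C T)
Q: hit
C: hit
T: hit
Q: hit
C: hit
Q: hit
J: miss, evict Q, frames (C T J)
C: hit
J: hit
V: miss, evict C, frames (T J V)
Q: miss, evict T, frames (J V Q)
T: miss, evict J, frames (V Q T)
L: miss, evict V, frames (Q T L)
Q: hit
Hits: 13.

13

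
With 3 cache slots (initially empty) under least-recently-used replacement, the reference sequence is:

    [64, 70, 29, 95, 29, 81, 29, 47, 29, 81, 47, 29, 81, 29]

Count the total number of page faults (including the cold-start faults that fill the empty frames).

6

64: fault, frames {64}
70: fault, frames {64,70}
29: fault, frames {64,70,29}
95: fault, evict 64, frames {70,29,95}
29: hit
81: fault, evict 70, frames {95,29,81}
29: hit
47: fault, evict 95, frames {81,29,47}
29: hit
81: hit
47: hit
29: hit
81: hit
29: hit
Page faults: 6.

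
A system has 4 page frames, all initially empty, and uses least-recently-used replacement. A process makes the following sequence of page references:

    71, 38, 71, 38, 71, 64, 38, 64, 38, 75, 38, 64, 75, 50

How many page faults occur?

71: fault, frames {71}
38: fault, frames {71,38}
71: hit
38: hit
71: hit
64: fault, frames {38,71,64}
38: hit
64: hit
38: hit
75: fault, frames {71,64,38,75}
38: hit
64: hit
75: hit
50: fault, evict 71, frames {38,64,75,50}
Page faults: 5.

5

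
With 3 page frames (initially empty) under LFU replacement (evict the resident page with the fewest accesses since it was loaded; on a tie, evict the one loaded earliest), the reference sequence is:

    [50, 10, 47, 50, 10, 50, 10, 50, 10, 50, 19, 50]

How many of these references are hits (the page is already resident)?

8

50 -> miss, frames {50}
10 -> miss, frames {50,10}
47 -> miss, frames {50,10,47}
50 -> hit
10 -> hit
50 -> hit
10 -> hit
50 -> hit
10 -> hit
50 -> hit
19 -> miss, evict 47, frames {50,10,19}
50 -> hit
Hits: 8.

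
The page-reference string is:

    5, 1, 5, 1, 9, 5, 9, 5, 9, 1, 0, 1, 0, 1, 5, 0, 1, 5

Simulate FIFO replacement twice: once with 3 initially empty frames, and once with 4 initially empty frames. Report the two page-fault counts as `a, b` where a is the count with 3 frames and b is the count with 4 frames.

3 frames: F F . . F . . . . . F . . . F . F . → 6 faults.
4 frames: F F . . F . . . . . F . . . . . . . → 4 faults.
4 < 6: adding a frame reduced faults, as is typical.

6, 4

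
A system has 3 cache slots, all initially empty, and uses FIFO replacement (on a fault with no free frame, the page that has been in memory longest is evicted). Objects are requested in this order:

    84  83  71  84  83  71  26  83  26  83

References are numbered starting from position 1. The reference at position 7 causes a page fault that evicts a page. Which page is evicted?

pos 1: 84 → fault, frames {84}
pos 2: 83 → fault, frames {84,83}
pos 3: 71 → fault, frames {84,83,71}
pos 4: 84 → hit
pos 5: 83 → hit
pos 6: 71 → hit
pos 7: 26 → fault, evict 84, frames {83,71,26}
At position 7, page 84 is evicted.

84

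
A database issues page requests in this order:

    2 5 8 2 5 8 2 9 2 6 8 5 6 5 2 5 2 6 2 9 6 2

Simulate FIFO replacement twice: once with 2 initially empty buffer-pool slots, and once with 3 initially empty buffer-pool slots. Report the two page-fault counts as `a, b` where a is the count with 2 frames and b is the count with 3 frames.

2 frames: F F F F F F F F . F F F F . F F . F F F F F → 19 faults.
3 frames: F F F . . . . F F F F F . . F . . F . F . . → 11 faults.
11 < 19: adding a frame reduced faults, as is typical.

19, 11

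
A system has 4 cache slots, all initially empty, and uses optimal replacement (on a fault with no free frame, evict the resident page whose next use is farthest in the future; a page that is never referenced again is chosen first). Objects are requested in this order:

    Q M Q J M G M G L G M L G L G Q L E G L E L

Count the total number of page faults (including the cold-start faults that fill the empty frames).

Q → fault, frames {Q}
M → fault, frames {Q,M}
Q → hit
J → fault, frames {Q,M,J}
M → hit
G → fault, frames {Q,M,J,G}
M → hit
G → hit
L → fault, evict J, frames {Q,M,G,L}
G → hit
M → hit
L → hit
G → hit
L → hit
G → hit
Q → hit
L → hit
E → fault, evict M, frames {Q,G,L,E}
G → hit
L → hit
E → hit
L → hit
Page faults: 6.

6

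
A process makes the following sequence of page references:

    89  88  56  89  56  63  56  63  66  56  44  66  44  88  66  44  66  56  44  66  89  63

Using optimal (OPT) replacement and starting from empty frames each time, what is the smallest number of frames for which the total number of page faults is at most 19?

f=1: 22 faults
f=2: 12 faults
f=3: 9 faults
f=4: 8 faults
f=5: 7 faults
f=6: 6 faults
Smallest f with faults ≤ 19 is 2.

2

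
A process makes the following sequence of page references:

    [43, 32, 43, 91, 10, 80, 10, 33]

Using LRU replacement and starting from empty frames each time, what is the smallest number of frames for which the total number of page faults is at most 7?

f=1: 8 faults
f=2: 6 faults
f=3: 6 faults
f=4: 6 faults
f=5: 6 faults
f=6: 6 faults
Smallest f with faults ≤ 7 is 2.

2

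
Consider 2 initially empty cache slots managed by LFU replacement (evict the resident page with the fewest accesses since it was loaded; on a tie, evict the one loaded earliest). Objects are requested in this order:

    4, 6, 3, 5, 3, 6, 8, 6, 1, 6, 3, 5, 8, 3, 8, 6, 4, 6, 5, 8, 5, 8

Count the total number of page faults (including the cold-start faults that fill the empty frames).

18

4 → fault, frames [4]
6 → fault, frames [4, 6]
3 → fault, evict 4, frames [6, 3]
5 → fault, evict 6, frames [3, 5]
3 → hit
6 → fault, evict 5, frames [3, 6]
8 → fault, evict 6, frames [3, 8]
6 → fault, evict 8, frames [3, 6]
1 → fault, evict 6, frames [3, 1]
6 → fault, evict 1, frames [3, 6]
3 → hit
5 → fault, evict 6, frames [3, 5]
8 → fault, evict 5, frames [3, 8]
3 → hit
8 → hit
6 → fault, evict 8, frames [3, 6]
4 → fault, evict 6, frames [3, 4]
6 → fault, evict 4, frames [3, 6]
5 → fault, evict 6, frames [3, 5]
8 → fault, evict 5, frames [3, 8]
5 → fault, evict 8, frames [3, 5]
8 → fault, evict 5, frames [3, 8]
Page faults: 18.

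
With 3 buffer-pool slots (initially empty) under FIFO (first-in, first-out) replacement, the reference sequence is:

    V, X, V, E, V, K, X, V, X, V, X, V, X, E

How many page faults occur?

V → fault, frames (V)
X → fault, frames (V X)
V → hit
E → fault, frames (V X E)
V → hit
K → fault, evict V, frames (X E K)
X → hit
V → fault, evict X, frames (E K V)
X → fault, evict E, frames (K V X)
V → hit
X → hit
V → hit
X → hit
E → fault, evict K, frames (V X E)
Page faults: 7.

7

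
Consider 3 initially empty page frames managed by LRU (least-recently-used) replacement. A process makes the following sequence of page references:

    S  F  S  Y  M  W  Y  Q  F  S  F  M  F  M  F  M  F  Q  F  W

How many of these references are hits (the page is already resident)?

S -> fault, frames {S}
F -> fault, frames {S,F}
S -> hit
Y -> fault, frames {F,S,Y}
M -> fault, evict F, frames {S,Y,M}
W -> fault, evict S, frames {Y,M,W}
Y -> hit
Q -> fault, evict M, frames {W,Y,Q}
F -> fault, evict W, frames {Y,Q,F}
S -> fault, evict Y, frames {Q,F,S}
F -> hit
M -> fault, evict Q, frames {S,F,M}
F -> hit
M -> hit
F -> hit
M -> hit
F -> hit
Q -> fault, evict S, frames {M,F,Q}
F -> hit
W -> fault, evict M, frames {Q,F,W}
Hits: 9.

9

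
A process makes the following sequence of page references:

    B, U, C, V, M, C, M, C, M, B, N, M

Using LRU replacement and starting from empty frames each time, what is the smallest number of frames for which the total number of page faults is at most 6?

5

f=1: 12 faults
f=2: 9 faults
f=3: 7 faults
f=4: 7 faults
f=5: 6 faults
f=6: 6 faults
Smallest f with faults ≤ 6 is 5.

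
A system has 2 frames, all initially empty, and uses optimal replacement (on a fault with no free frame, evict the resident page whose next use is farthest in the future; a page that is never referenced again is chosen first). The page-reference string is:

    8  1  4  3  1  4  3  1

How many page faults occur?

6

8 -> miss, frames {8}
1 -> miss, frames {8,1}
4 -> miss, evict 8, frames {1,4}
3 -> miss, evict 4, frames {1,3}
1 -> hit
4 -> miss, evict 1, frames {3,4}
3 -> hit
1 -> miss, evict 4, frames {3,1}
Page faults: 6.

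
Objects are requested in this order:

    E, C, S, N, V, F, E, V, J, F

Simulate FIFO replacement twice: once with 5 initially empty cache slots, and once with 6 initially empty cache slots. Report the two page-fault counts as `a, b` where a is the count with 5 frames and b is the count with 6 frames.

5 frames: F F F F F F F . F . → 8 faults.
6 frames: F F F F F F . . F . → 7 faults.
7 < 8: adding a frame reduced faults, as is typical.

8, 7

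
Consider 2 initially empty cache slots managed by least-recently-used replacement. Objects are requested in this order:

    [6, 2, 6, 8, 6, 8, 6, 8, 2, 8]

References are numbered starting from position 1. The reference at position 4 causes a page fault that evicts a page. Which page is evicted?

pos 1: 6 → fault, frames (6)
pos 2: 2 → fault, frames (6 2)
pos 3: 6 → hit
pos 4: 8 → fault, evict 2, frames (6 8)
At position 4, page 2 is evicted.

2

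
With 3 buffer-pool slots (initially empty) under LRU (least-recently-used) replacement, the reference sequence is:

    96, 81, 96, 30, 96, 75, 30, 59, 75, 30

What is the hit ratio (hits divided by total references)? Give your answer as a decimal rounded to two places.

96: miss, frames {96}
81: miss, frames {96,81}
96: hit
30: miss, frames {81,96,30}
96: hit
75: miss, evict 81, frames {30,96,75}
30: hit
59: miss, evict 96, frames {75,30,59}
75: hit
30: hit
Hits: 5 of 10 references → 5/10 = 0.5000.

0.50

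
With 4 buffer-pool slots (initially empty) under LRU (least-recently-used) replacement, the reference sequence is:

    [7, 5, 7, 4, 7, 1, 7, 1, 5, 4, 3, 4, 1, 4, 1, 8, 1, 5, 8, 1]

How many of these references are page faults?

7 → miss, frames (7)
5 → miss, frames (7 5)
7 → hit
4 → miss, frames (5 7 4)
7 → hit
1 → miss, frames (5 4 7 1)
7 → hit
1 → hit
5 → hit
4 → hit
3 → miss, evict 7, frames (1 5 4 3)
4 → hit
1 → hit
4 → hit
1 → hit
8 → miss, evict 5, frames (3 4 1 8)
1 → hit
5 → miss, evict 3, frames (4 8 1 5)
8 → hit
1 → hit
Page faults: 7.

7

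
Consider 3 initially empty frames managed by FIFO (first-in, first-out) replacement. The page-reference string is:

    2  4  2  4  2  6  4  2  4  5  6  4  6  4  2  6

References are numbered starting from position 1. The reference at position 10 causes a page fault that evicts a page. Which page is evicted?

pos 1: 2 → fault, frames (2)
pos 2: 4 → fault, frames (2 4)
pos 3: 2 → hit
pos 4: 4 → hit
pos 5: 2 → hit
pos 6: 6 → fault, frames (2 4 6)
pos 7: 4 → hit
pos 8: 2 → hit
pos 9: 4 → hit
pos 10: 5 → fault, evict 2, frames (4 6 5)
At position 10, page 2 is evicted.

2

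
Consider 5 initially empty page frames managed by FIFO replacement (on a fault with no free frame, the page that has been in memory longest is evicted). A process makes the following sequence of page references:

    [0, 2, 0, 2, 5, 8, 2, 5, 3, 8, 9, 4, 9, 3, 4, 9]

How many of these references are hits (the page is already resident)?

9

0 -> fault, frames {0}
2 -> fault, frames {0,2}
0 -> hit
2 -> hit
5 -> fault, frames {0,2,5}
8 -> fault, frames {0,2,5,8}
2 -> hit
5 -> hit
3 -> fault, frames {0,2,5,8,3}
8 -> hit
9 -> fault, evict 0, frames {2,5,8,3,9}
4 -> fault, evict 2, frames {5,8,3,9,4}
9 -> hit
3 -> hit
4 -> hit
9 -> hit
Hits: 9.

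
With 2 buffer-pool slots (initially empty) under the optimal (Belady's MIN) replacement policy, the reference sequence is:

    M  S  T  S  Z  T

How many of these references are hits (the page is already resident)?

2

M -> miss, frames [M]
S -> miss, frames [M, S]
T -> miss, evict M, frames [S, T]
S -> hit
Z -> miss, evict S, frames [T, Z]
T -> hit
Hits: 2.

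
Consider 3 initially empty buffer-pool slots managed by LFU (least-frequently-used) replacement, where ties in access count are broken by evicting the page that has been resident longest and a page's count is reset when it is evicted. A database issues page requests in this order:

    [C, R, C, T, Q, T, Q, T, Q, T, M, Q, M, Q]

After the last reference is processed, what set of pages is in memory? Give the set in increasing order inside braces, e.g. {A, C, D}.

C: fault, frames (C)
R: fault, frames (C R)
C: hit
T: fault, frames (C R T)
Q: fault, evict R, frames (C T Q)
T: hit
Q: hit
T: hit
Q: hit
T: hit
M: fault, evict C, frames (T Q M)
Q: hit
M: hit
Q: hit

{M, Q, T}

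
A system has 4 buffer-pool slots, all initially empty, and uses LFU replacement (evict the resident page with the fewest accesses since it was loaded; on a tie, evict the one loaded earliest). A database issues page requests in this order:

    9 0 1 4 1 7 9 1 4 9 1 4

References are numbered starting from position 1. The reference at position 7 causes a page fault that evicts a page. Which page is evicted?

pos 1: 9 -> miss, frames [9]
pos 2: 0 -> miss, frames [9, 0]
pos 3: 1 -> miss, frames [9, 0, 1]
pos 4: 4 -> miss, frames [9, 0, 1, 4]
pos 5: 1 -> hit
pos 6: 7 -> miss, evict 9, frames [0, 1, 4, 7]
pos 7: 9 -> miss, evict 0, frames [1, 4, 7, 9]
At position 7, page 0 is evicted.

0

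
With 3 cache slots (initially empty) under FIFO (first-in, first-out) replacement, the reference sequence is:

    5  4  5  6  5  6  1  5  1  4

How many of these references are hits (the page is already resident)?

4

5: miss, frames (5)
4: miss, frames (5 4)
5: hit
6: miss, frames (5 4 6)
5: hit
6: hit
1: miss, evict 5, frames (4 6 1)
5: miss, evict 4, frames (6 1 5)
1: hit
4: miss, evict 6, frames (1 5 4)
Hits: 4.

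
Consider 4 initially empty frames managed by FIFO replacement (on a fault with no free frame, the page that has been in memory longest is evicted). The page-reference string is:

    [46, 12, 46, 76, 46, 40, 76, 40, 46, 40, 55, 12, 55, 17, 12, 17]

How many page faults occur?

7

46 → fault, frames (46)
12 → fault, frames (46 12)
46 → hit
76 → fault, frames (46 12 76)
46 → hit
40 → fault, frames (46 12 76 40)
76 → hit
40 → hit
46 → hit
40 → hit
55 → fault, evict 46, frames (12 76 40 55)
12 → hit
55 → hit
17 → fault, evict 12, frames (76 40 55 17)
12 → fault, evict 76, frames (40 55 17 12)
17 → hit
Page faults: 7.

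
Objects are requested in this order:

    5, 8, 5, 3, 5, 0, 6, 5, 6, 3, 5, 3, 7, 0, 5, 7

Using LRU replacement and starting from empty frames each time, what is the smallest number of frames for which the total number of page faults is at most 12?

2

f=1: 16 faults
f=2: 12 faults
f=3: 9 faults
f=4: 7 faults
f=5: 6 faults
f=6: 6 faults
Smallest f with faults ≤ 12 is 2.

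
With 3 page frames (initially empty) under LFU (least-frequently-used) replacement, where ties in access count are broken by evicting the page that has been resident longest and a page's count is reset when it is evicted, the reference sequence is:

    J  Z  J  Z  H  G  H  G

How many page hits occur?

2

J: miss, frames {J}
Z: miss, frames {J,Z}
J: hit
Z: hit
H: miss, frames {J,Z,H}
G: miss, evict H, frames {J,Z,G}
H: miss, evict G, frames {J,Z,H}
G: miss, evict H, frames {J,Z,G}
Hits: 2.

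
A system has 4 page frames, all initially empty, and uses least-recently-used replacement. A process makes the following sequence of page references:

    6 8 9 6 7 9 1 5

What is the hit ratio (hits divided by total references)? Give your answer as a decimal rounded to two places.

6: miss, frames (6)
8: miss, frames (6 8)
9: miss, frames (6 8 9)
6: hit
7: miss, frames (8 9 6 7)
9: hit
1: miss, evict 8, frames (6 7 9 1)
5: miss, evict 6, frames (7 9 1 5)
Hits: 2 of 8 references → 2/8 = 0.2500.

0.25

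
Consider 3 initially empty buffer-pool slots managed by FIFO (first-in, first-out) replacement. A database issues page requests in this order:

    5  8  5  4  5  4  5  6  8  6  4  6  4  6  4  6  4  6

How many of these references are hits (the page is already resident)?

14

5 -> fault, frames {5}
8 -> fault, frames {5,8}
5 -> hit
4 -> fault, frames {5,8,4}
5 -> hit
4 -> hit
5 -> hit
6 -> fault, evict 5, frames {8,4,6}
8 -> hit
6 -> hit
4 -> hit
6 -> hit
4 -> hit
6 -> hit
4 -> hit
6 -> hit
4 -> hit
6 -> hit
Hits: 14.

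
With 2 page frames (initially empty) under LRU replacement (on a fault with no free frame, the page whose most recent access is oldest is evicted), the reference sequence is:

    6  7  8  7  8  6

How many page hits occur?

6: fault, frames {6}
7: fault, frames {6,7}
8: fault, evict 6, frames {7,8}
7: hit
8: hit
6: fault, evict 7, frames {8,6}
Hits: 2.

2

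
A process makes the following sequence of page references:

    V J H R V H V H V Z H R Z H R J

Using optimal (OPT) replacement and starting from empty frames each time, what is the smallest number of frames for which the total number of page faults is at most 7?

3

f=1: 16 faults
f=2: 9 faults
f=3: 6 faults
f=4: 5 faults
f=5: 5 faults
Smallest f with faults ≤ 7 is 3.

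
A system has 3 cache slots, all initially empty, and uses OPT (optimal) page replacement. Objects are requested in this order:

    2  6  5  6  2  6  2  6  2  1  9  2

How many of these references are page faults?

2: fault, frames [2]
6: fault, frames [2, 6]
5: fault, frames [2, 6, 5]
6: hit
2: hit
6: hit
2: hit
6: hit
2: hit
1: fault, evict 5, frames [2, 6, 1]
9: fault, evict 1, frames [2, 6, 9]
2: hit
Page faults: 5.

5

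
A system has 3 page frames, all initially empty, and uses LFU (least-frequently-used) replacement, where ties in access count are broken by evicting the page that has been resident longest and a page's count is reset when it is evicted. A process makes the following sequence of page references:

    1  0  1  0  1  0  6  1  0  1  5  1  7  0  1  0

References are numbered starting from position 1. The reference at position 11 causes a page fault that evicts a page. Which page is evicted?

pos 1: 1 -> miss, frames [1]
pos 2: 0 -> miss, frames [1, 0]
pos 3: 1 -> hit
pos 4: 0 -> hit
pos 5: 1 -> hit
pos 6: 0 -> hit
pos 7: 6 -> miss, frames [1, 0, 6]
pos 8: 1 -> hit
pos 9: 0 -> hit
pos 10: 1 -> hit
pos 11: 5 -> miss, evict 6, frames [1, 0, 5]
At position 11, page 6 is evicted.

6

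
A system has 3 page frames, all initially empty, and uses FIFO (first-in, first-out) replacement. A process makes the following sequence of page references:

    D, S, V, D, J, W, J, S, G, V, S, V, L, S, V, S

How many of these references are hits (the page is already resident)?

D → miss, frames [D]
S → miss, frames [D, S]
V → miss, frames [D, S, V]
D → hit
J → miss, evict D, frames [S, V, J]
W → miss, evict S, frames [V, J, W]
J → hit
S → miss, evict V, frames [J, W, S]
G → miss, evict J, frames [W, S, G]
V → miss, evict W, frames [S, G, V]
S → hit
V → hit
L → miss, evict S, frames [G, V, L]
S → miss, evict G, frames [V, L, S]
V → hit
S → hit
Hits: 6.

6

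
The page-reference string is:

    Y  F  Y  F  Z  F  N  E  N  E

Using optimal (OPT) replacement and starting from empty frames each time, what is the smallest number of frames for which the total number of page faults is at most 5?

f=1: 10 faults
f=2: 5 faults
f=3: 5 faults
f=4: 5 faults
f=5: 5 faults
Smallest f with faults ≤ 5 is 2.

2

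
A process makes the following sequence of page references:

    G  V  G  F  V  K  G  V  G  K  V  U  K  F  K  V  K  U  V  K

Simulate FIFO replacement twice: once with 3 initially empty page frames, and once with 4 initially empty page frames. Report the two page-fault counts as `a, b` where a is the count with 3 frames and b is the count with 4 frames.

12, 5

3 frames: F F . F . F F F . . . F F F . F . F . F → 12 faults.
4 frames: F F . F . F . . . . . F . . . . . . . . → 5 faults.
5 < 12: adding a frame reduced faults, as is typical.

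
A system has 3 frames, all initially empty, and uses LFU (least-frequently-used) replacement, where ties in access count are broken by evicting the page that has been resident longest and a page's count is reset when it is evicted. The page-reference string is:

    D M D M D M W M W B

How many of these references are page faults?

4

D → miss, frames (D)
M → miss, frames (D M)
D → hit
M → hit
D → hit
M → hit
W → miss, frames (D M W)
M → hit
W → hit
B → miss, evict W, frames (D M B)
Page faults: 4.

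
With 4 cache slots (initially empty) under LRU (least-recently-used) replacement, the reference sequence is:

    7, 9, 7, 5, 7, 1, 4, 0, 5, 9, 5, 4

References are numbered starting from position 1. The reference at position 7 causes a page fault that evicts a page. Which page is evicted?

9

pos 1: 7 → fault, frames {7}
pos 2: 9 → fault, frames {7,9}
pos 3: 7 → hit
pos 4: 5 → fault, frames {9,7,5}
pos 5: 7 → hit
pos 6: 1 → fault, frames {9,5,7,1}
pos 7: 4 → fault, evict 9, frames {5,7,1,4}
At position 7, page 9 is evicted.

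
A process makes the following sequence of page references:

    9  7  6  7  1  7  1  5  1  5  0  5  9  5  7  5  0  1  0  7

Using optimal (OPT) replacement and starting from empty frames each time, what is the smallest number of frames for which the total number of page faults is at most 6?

5

f=1: 20 faults
f=2: 11 faults
f=3: 8 faults
f=4: 7 faults
f=5: 6 faults
f=6: 6 faults
Smallest f with faults ≤ 6 is 5.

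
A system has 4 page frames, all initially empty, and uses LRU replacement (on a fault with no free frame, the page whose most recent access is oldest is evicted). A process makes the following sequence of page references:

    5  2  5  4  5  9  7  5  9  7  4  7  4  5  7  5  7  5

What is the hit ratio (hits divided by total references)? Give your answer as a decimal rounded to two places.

5 → miss, frames (5)
2 → miss, frames (5 2)
5 → hit
4 → miss, frames (2 5 4)
5 → hit
9 → miss, frames (2 4 5 9)
7 → miss, evict 2, frames (4 5 9 7)
5 → hit
9 → hit
7 → hit
4 → hit
7 → hit
4 → hit
5 → hit
7 → hit
5 → hit
7 → hit
5 → hit
Hits: 13 of 18 references → 13/18 = 0.7222.

0.72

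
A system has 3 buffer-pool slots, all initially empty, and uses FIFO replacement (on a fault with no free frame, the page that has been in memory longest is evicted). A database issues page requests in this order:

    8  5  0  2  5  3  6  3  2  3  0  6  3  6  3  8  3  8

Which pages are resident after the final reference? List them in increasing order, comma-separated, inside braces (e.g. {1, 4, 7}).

8: miss, frames (8)
5: miss, frames (8 5)
0: miss, frames (8 5 0)
2: miss, evict 8, frames (5 0 2)
5: hit
3: miss, evict 5, frames (0 2 3)
6: miss, evict 0, frames (2 3 6)
3: hit
2: hit
3: hit
0: miss, evict 2, frames (3 6 0)
6: hit
3: hit
6: hit
3: hit
8: miss, evict 3, frames (6 0 8)
3: miss, evict 6, frames (0 8 3)
8: hit

{0, 3, 8}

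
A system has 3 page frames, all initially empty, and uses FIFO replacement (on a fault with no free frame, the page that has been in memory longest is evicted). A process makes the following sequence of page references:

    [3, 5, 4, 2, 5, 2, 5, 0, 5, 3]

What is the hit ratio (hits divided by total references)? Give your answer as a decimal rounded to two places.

3 -> miss, frames {3}
5 -> miss, frames {3,5}
4 -> miss, frames {3,5,4}
2 -> miss, evict 3, frames {5,4,2}
5 -> hit
2 -> hit
5 -> hit
0 -> miss, evict 5, frames {4,2,0}
5 -> miss, evict 4, frames {2,0,5}
3 -> miss, evict 2, frames {0,5,3}
Hits: 3 of 10 references → 3/10 = 0.3000.

0.30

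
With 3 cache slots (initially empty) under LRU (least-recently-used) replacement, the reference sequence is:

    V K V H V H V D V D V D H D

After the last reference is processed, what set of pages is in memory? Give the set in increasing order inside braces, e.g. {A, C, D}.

V -> fault, frames [V]
K -> fault, frames [V, K]
V -> hit
H -> fault, frames [K, V, H]
V -> hit
H -> hit
V -> hit
D -> fault, evict K, frames [H, V, D]
V -> hit
D -> hit
V -> hit
D -> hit
H -> hit
D -> hit

{D, H, V}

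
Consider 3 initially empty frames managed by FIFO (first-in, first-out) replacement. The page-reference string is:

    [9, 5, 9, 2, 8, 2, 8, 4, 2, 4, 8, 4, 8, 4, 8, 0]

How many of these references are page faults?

6

9 → fault, frames [9]
5 → fault, frames [9, 5]
9 → hit
2 → fault, frames [9, 5, 2]
8 → fault, evict 9, frames [5, 2, 8]
2 → hit
8 → hit
4 → fault, evict 5, frames [2, 8, 4]
2 → hit
4 → hit
8 → hit
4 → hit
8 → hit
4 → hit
8 → hit
0 → fault, evict 2, frames [8, 4, 0]
Page faults: 6.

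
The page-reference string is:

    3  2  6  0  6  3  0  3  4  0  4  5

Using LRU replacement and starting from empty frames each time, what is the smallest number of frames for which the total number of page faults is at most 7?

f=1: 12 faults
f=2: 9 faults
f=3: 7 faults
f=4: 6 faults
f=5: 6 faults
f=6: 6 faults
Smallest f with faults ≤ 7 is 3.

3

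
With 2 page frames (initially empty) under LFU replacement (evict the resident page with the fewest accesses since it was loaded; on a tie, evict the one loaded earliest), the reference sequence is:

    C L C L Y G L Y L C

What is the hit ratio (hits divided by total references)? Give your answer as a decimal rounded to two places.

C: fault, frames {C}
L: fault, frames {C,L}
C: hit
L: hit
Y: fault, evict C, frames {L,Y}
G: fault, evict Y, frames {L,G}
L: hit
Y: fault, evict G, frames {L,Y}
L: hit
C: fault, evict Y, frames {L,C}
Hits: 4 of 10 references → 4/10 = 0.4000.

0.40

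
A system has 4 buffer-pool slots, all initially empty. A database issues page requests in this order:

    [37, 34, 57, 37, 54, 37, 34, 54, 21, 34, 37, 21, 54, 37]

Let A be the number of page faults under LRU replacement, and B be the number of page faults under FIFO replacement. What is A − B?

Under LRU: F F F . F . . . F . . . . . → 5 faults.
Under FIFO: F F F . F . . . F . F . . . → 6 faults.
A − B = 5 − 6 = -1.

-1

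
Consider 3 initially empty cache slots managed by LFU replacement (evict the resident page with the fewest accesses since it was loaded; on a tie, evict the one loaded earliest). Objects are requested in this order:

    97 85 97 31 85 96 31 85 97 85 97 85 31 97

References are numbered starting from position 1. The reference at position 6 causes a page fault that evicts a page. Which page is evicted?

pos 1: 97: fault, frames [97]
pos 2: 85: fault, frames [97, 85]
pos 3: 97: hit
pos 4: 31: fault, frames [97, 85, 31]
pos 5: 85: hit
pos 6: 96: fault, evict 31, frames [97, 85, 96]
At position 6, page 31 is evicted.

31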